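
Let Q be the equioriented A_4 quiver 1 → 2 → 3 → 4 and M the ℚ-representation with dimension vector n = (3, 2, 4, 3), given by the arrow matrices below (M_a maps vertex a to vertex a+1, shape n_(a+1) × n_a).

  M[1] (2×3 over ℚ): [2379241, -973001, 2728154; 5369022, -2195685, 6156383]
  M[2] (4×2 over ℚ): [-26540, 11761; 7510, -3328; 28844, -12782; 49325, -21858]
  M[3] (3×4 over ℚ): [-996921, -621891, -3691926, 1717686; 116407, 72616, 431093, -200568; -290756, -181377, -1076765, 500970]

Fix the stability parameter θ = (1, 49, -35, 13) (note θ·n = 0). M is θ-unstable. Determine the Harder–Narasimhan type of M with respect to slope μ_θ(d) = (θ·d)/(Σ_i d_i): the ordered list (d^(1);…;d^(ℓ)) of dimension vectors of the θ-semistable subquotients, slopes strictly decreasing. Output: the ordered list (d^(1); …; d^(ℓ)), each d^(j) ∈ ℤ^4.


Via rank(M_{q-1}∘⋯∘M_p): M ≅ I[1,1], I[1,3], I[1,4], I[3,3], I[3,4], I[4,4].
μ_θ-semistable layers: μ^(1)=13; μ^(2)=7; μ^(3)=1; μ^(4)=-35

((0, 0, 0, 3); (0, 2, 2, 0); (3, 0, 0, 0); (0, 0, 2, 0))


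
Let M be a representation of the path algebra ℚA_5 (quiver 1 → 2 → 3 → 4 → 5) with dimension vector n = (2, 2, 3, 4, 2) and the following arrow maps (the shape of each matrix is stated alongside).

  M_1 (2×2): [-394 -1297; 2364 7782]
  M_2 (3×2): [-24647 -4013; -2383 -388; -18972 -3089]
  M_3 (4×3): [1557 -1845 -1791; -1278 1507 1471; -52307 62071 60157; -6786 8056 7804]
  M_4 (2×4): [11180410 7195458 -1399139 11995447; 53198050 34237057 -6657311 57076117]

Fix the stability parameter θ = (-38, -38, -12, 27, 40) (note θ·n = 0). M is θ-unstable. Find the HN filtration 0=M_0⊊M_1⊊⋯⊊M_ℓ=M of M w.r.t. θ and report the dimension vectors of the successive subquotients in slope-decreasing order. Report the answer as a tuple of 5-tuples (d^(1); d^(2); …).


Barcode: M ≅ I[1,1], I[1,5], I[2,5], I[3,3], I[4,4]^2. HN layers by μ_θ (4 steps, strictly decreasing):
  μ^(1)=40; μ^(2)=27; μ^(3)=-12; μ^(4)=-38

((0, 0, 0, 0, 2); (0, 0, 0, 4, 0); (0, 0, 3, 0, 0); (2, 2, 0, 0, 0))


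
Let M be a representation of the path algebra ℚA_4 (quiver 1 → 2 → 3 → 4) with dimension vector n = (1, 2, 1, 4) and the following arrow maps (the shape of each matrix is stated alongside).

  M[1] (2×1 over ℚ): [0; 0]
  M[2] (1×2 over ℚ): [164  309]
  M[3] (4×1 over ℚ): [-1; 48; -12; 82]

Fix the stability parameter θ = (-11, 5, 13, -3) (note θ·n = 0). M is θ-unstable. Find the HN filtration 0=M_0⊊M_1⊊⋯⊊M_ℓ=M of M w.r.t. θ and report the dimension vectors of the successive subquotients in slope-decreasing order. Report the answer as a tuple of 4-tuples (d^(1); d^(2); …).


Via rank(M_{q-1}∘⋯∘M_p): M ≅ I[1,1], I[2,2], I[2,4], I[4,4]^3.
μ_θ-semistable layers: μ^(1)=5; μ^(2)=-3; μ^(3)=-11

((0, 2, 1, 1); (0, 0, 0, 3); (1, 0, 0, 0))


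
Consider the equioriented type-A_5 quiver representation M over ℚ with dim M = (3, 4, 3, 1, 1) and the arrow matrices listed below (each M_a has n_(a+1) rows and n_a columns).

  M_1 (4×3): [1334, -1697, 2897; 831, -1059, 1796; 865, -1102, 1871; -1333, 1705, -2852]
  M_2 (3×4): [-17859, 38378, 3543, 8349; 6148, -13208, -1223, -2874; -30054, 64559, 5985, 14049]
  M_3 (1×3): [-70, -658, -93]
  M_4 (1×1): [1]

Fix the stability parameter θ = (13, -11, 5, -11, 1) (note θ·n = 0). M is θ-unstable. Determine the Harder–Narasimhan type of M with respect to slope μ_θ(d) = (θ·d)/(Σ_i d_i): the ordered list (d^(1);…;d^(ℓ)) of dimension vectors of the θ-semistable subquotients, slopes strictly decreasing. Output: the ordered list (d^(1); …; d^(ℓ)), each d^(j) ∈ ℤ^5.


Interval decomposition of M: I[1,1], I[1,2], I[1,5], I[2,3]^2.
HN type (ℓ=5): μ^(1)=13; μ^(2)=5; μ^(3)=1; μ^(4)=-1; μ^(5)=-11

((1, 0, 0, 0, 0); (0, 0, 2, 0, 0); (1, 1, 0, 0, 1); (1, 1, 1, 1, 0); (0, 2, 0, 0, 0))


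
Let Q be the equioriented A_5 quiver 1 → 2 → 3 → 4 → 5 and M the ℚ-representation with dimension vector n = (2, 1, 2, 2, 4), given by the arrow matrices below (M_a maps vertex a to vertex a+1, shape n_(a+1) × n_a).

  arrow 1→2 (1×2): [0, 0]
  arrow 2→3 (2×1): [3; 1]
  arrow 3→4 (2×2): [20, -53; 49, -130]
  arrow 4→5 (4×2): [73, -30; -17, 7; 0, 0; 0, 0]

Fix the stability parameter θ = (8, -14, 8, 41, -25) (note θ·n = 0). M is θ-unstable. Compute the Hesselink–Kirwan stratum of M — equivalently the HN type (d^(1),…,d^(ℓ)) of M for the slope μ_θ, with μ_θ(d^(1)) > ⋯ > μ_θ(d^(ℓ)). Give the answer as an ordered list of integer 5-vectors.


Barcode: M ≅ I[1,1]^2, I[2,5], I[3,5], I[5,5]^2. HN layers by μ_θ (3 steps, strictly decreasing):
  μ^(1)=8; μ^(2)=-14; μ^(3)=-25

((2, 0, 2, 2, 2); (0, 1, 0, 0, 0); (0, 0, 0, 0, 2))


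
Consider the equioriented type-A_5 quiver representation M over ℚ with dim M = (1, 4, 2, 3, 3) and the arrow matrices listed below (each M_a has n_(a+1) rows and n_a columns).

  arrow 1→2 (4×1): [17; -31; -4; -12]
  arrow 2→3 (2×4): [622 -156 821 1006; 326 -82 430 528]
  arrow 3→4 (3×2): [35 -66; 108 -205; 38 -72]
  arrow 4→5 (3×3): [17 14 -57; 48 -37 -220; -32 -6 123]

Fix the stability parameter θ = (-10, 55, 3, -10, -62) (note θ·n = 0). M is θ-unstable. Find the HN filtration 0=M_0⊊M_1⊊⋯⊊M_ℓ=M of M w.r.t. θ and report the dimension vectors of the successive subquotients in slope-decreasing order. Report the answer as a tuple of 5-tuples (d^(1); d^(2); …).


Barcode: M ≅ I[1,5], I[2,2]^2, I[2,5], I[4,5]. HN layers by μ_θ (4 steps, strictly decreasing):
  μ^(1)=55; μ^(2)=-7/2; μ^(3)=-10; μ^(4)=-36

((0, 2, 0, 0, 0); (0, 2, 2, 2, 2); (1, 0, 0, 0, 0); (0, 0, 0, 1, 1))


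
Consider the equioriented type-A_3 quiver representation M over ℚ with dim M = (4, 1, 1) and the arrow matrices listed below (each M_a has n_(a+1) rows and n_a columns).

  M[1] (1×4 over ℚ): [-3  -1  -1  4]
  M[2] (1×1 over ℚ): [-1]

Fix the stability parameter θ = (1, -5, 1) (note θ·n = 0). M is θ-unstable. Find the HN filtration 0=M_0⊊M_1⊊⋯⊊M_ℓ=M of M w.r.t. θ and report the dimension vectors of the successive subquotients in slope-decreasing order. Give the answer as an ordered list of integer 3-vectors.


Interval decomposition of M: I[1,1]^3, I[1,3].
HN type (ℓ=2): μ^(1)=1; μ^(2)=-2

((3, 0, 1); (1, 1, 0))


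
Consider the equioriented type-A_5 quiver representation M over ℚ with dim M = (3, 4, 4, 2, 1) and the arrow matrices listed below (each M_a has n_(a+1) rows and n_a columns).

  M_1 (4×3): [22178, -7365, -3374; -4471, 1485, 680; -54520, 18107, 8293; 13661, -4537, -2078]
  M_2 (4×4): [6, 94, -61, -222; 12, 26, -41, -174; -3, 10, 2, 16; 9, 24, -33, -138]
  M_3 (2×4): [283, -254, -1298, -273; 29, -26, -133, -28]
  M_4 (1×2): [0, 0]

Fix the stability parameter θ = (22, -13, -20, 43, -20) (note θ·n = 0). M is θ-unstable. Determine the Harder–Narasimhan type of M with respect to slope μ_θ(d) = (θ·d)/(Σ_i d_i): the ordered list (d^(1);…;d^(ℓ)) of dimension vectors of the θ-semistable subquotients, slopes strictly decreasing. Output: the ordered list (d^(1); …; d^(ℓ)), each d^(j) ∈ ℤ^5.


Interval decomposition of M: I[1,2], I[1,4]^2, I[2,2], I[3,3]^2, I[5,5].
HN type (ℓ=5): μ^(1)=43; μ^(2)=9/2; μ^(3)=-11/3; μ^(4)=-13; μ^(5)=-20

((0, 0, 0, 2, 0); (1, 1, 0, 0, 0); (2, 2, 2, 0, 0); (0, 1, 0, 0, 0); (0, 0, 2, 0, 1))


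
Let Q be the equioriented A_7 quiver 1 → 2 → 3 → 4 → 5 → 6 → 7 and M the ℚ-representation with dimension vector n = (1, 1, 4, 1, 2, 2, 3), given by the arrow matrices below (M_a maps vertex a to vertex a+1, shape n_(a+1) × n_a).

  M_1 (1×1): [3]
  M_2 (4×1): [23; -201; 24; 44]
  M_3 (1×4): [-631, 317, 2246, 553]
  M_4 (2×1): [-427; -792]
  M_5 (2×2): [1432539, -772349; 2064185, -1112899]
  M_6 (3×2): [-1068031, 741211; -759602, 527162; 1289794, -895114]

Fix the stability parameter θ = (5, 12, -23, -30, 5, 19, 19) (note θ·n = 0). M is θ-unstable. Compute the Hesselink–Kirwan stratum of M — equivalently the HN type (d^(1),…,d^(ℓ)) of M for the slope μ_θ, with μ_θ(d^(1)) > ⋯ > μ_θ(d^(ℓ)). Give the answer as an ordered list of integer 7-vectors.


Barcode: M ≅ I[1,7], I[3,3]^3, I[5,6], I[7,7]^2. HN layers by μ_θ (4 steps, strictly decreasing):
  μ^(1)=19; μ^(2)=5; μ^(3)=-9; μ^(4)=-23

((0, 0, 0, 0, 0, 2, 3); (0, 0, 0, 0, 2, 0, 0); (1, 1, 1, 1, 0, 0, 0); (0, 0, 3, 0, 0, 0, 0))


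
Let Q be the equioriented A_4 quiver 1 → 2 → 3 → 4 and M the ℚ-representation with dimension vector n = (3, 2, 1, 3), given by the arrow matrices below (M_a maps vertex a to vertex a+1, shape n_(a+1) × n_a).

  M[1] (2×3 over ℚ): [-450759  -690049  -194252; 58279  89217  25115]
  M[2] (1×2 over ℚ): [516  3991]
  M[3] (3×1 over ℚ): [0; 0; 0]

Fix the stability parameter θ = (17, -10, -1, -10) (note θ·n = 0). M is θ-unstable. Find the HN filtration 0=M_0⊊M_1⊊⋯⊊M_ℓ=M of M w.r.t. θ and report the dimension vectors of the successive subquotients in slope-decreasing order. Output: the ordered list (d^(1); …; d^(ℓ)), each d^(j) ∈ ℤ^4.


Interval decomposition of M: I[1,1], I[1,2], I[1,3], I[4,4]^3.
HN type (ℓ=4): μ^(1)=17; μ^(2)=7/2; μ^(3)=2; μ^(4)=-10

((1, 0, 0, 0); (1, 1, 0, 0); (1, 1, 1, 0); (0, 0, 0, 3))


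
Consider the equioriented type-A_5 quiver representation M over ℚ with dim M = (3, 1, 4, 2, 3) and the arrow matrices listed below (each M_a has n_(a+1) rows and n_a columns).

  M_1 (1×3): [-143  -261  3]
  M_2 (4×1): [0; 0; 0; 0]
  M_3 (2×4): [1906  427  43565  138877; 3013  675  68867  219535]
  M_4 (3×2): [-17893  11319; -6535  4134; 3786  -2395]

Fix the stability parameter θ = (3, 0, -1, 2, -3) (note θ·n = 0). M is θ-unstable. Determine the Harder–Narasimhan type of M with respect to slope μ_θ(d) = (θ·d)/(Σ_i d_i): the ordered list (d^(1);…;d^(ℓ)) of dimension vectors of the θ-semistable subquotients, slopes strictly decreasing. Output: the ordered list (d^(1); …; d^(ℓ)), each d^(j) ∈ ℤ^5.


Barcode: M ≅ I[1,1]^2, I[1,2], I[3,3]^2, I[3,5]^2, I[5,5]. HN layers by μ_θ (5 steps, strictly decreasing):
  μ^(1)=3; μ^(2)=3/2; μ^(3)=-1/2; μ^(4)=-1; μ^(5)=-3

((2, 0, 0, 0, 0); (1, 1, 0, 0, 0); (0, 0, 0, 2, 2); (0, 0, 4, 0, 0); (0, 0, 0, 0, 1))


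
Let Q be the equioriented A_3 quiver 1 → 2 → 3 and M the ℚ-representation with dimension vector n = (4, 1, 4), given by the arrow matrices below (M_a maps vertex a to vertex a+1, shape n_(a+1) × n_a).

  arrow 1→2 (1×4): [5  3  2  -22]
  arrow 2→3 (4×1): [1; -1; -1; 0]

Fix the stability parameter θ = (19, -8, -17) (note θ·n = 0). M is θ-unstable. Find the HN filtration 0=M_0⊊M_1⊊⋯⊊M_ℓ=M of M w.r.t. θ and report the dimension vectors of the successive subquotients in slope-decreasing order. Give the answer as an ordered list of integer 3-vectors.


Interval decomposition of M: I[1,1]^3, I[1,3], I[3,3]^3.
HN type (ℓ=3): μ^(1)=19; μ^(2)=-2; μ^(3)=-17

((3, 0, 0); (1, 1, 1); (0, 0, 3))


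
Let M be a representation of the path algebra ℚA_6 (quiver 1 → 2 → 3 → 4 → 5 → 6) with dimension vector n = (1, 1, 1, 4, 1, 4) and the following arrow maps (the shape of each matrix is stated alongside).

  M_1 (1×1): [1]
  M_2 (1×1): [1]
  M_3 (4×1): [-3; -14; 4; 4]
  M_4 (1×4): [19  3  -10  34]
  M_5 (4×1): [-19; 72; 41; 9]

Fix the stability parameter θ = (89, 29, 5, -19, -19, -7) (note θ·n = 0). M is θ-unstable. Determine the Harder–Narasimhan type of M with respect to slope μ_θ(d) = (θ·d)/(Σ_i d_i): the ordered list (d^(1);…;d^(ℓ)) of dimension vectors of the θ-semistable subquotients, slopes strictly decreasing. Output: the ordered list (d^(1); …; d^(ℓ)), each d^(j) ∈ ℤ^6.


Barcode: M ≅ I[1,6], I[4,4]^3, I[6,6]^3. HN layers by μ_θ (3 steps, strictly decreasing):
  μ^(1)=13; μ^(2)=-7; μ^(3)=-19

((1, 1, 1, 1, 1, 1); (0, 0, 0, 0, 0, 3); (0, 0, 0, 3, 0, 0))


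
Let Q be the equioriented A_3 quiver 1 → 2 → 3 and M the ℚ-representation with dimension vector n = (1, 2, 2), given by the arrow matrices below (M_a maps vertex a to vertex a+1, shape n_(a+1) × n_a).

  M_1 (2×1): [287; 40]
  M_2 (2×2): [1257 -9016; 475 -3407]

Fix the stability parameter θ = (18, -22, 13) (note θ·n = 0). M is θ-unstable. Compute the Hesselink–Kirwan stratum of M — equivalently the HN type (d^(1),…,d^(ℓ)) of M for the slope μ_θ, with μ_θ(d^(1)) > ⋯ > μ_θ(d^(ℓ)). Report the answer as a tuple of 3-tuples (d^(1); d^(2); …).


Barcode: M ≅ I[1,3], I[2,3]. HN layers by μ_θ (3 steps, strictly decreasing):
  μ^(1)=13; μ^(2)=-2; μ^(3)=-22

((0, 0, 2); (1, 1, 0); (0, 1, 0))


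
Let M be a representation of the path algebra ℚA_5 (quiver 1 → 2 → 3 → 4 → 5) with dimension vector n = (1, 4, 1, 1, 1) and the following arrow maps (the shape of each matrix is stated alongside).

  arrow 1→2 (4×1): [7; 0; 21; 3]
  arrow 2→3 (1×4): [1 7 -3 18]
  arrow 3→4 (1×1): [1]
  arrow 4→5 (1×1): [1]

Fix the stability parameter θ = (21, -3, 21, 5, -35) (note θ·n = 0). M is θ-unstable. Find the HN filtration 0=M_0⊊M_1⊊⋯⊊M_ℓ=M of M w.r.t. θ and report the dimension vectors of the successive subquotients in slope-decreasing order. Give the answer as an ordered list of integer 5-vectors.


Barcode: M ≅ I[1,5], I[2,2]^3. HN layers by μ_θ (2 steps, strictly decreasing):
  μ^(1)=9/5; μ^(2)=-3

((1, 1, 1, 1, 1); (0, 3, 0, 0, 0))


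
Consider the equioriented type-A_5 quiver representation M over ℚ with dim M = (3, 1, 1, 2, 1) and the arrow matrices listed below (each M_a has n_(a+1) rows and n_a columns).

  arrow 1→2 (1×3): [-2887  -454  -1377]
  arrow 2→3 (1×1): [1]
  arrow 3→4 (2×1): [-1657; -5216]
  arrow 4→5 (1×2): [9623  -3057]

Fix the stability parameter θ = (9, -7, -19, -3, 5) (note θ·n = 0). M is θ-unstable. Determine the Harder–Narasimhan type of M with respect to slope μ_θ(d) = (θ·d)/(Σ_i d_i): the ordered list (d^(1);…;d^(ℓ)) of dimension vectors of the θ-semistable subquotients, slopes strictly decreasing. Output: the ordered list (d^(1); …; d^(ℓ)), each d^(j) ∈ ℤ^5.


Via rank(M_{q-1}∘⋯∘M_p): M ≅ I[1,1]^2, I[1,5], I[4,4].
μ_θ-semistable layers: μ^(1)=9; μ^(2)=5; μ^(3)=-3; μ^(4)=-17/3

((2, 0, 0, 0, 0); (0, 0, 0, 0, 1); (0, 0, 0, 2, 0); (1, 1, 1, 0, 0))


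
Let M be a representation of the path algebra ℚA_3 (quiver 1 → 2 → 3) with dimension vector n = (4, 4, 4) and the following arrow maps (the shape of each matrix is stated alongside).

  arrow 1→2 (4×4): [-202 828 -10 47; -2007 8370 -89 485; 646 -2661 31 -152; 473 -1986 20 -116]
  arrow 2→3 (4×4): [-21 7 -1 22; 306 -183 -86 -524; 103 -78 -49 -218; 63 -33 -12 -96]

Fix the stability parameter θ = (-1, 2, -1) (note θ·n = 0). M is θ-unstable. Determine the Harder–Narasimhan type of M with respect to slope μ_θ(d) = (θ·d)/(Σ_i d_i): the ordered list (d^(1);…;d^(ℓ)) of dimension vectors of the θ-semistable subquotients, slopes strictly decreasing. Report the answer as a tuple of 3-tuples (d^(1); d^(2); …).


Via rank(M_{q-1}∘⋯∘M_p): M ≅ I[1,2], I[1,3]^3, I[3,3].
μ_θ-semistable layers: μ^(1)=2; μ^(2)=1/2; μ^(3)=-1

((0, 1, 0); (0, 3, 3); (4, 0, 1))


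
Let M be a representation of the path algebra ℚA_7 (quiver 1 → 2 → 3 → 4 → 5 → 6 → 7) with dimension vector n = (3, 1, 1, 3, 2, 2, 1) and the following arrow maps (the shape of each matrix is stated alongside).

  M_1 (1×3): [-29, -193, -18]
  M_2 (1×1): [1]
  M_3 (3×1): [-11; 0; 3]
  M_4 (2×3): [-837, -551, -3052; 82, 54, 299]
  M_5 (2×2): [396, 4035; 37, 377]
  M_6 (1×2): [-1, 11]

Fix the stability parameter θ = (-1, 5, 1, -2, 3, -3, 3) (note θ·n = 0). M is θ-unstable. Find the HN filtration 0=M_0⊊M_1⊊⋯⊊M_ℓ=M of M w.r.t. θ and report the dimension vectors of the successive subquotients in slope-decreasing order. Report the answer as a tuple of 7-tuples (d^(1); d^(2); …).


Barcode: M ≅ I[1,1]^2, I[1,7], I[4,4], I[4,6]. HN layers by μ_θ (5 steps, strictly decreasing):
  μ^(1)=3; μ^(2)=4/5; μ^(3)=0; μ^(4)=-1; μ^(5)=-2

((0, 0, 0, 0, 0, 0, 1); (0, 1, 1, 1, 1, 1, 0); (0, 0, 0, 0, 1, 1, 0); (3, 0, 0, 0, 0, 0, 0); (0, 0, 0, 2, 0, 0, 0))


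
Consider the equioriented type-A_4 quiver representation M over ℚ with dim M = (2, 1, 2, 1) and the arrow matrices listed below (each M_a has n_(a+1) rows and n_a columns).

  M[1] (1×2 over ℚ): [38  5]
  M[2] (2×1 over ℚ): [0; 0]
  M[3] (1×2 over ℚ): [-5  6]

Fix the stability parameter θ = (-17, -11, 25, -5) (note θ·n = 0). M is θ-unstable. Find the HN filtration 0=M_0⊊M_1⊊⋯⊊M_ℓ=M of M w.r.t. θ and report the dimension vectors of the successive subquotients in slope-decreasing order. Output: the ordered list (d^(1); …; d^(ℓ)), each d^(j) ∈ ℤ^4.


Via rank(M_{q-1}∘⋯∘M_p): M ≅ I[1,1], I[1,2], I[3,3], I[3,4].
μ_θ-semistable layers: μ^(1)=25; μ^(2)=10; μ^(3)=-11; μ^(4)=-17

((0, 0, 1, 0); (0, 0, 1, 1); (0, 1, 0, 0); (2, 0, 0, 0))


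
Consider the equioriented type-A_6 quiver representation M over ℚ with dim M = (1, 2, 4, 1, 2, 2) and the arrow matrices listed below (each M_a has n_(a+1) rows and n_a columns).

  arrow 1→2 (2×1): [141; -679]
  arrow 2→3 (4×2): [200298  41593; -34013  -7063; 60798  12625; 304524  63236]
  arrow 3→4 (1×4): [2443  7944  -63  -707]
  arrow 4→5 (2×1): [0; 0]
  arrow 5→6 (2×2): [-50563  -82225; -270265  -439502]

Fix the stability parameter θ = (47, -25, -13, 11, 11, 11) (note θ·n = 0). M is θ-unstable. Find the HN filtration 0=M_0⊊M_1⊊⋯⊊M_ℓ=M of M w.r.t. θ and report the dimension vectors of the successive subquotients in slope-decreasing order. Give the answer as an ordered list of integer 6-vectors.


Via rank(M_{q-1}∘⋯∘M_p): M ≅ I[1,3], I[2,3], I[3,3], I[3,4], I[5,6]^2.
μ_θ-semistable layers: μ^(1)=11; μ^(2)=3; μ^(3)=-13; μ^(4)=-25

((0, 0, 0, 1, 2, 2); (1, 1, 1, 0, 0, 0); (0, 0, 3, 0, 0, 0); (0, 1, 0, 0, 0, 0))


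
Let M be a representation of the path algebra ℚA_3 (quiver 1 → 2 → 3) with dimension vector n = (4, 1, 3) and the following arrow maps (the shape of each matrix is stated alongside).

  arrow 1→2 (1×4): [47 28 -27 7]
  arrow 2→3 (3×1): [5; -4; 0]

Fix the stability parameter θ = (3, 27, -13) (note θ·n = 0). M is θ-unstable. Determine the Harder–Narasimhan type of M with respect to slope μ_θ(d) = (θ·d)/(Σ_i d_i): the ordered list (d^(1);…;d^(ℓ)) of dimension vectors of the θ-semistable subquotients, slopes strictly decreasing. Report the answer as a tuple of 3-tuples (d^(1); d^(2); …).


Barcode: M ≅ I[1,1]^3, I[1,3], I[3,3]^2. HN layers by μ_θ (3 steps, strictly decreasing):
  μ^(1)=7; μ^(2)=3; μ^(3)=-13

((0, 1, 1); (4, 0, 0); (0, 0, 2))


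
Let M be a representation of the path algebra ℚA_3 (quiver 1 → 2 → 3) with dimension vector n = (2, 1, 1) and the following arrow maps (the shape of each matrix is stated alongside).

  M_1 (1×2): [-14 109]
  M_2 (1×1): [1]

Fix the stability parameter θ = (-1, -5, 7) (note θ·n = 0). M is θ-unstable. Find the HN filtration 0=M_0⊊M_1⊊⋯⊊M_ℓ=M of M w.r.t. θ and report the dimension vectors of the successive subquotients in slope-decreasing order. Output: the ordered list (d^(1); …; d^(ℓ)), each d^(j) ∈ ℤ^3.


Barcode: M ≅ I[1,1], I[1,3]. HN layers by μ_θ (3 steps, strictly decreasing):
  μ^(1)=7; μ^(2)=-1; μ^(3)=-3

((0, 0, 1); (1, 0, 0); (1, 1, 0))


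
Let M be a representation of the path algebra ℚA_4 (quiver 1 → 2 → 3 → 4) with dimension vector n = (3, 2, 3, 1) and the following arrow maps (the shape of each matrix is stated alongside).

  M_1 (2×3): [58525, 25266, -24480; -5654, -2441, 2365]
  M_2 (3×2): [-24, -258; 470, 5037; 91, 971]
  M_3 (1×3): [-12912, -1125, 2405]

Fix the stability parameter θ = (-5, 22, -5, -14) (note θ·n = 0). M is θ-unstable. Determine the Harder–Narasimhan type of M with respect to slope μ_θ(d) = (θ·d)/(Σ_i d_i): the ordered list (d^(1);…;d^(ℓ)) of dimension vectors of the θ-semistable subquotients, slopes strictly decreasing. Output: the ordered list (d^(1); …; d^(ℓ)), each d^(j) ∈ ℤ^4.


Interval decomposition of M: I[1,1], I[1,3], I[1,4], I[3,3].
HN type (ℓ=3): μ^(1)=17/2; μ^(2)=1; μ^(3)=-5

((0, 1, 1, 0); (0, 1, 1, 1); (3, 0, 1, 0))


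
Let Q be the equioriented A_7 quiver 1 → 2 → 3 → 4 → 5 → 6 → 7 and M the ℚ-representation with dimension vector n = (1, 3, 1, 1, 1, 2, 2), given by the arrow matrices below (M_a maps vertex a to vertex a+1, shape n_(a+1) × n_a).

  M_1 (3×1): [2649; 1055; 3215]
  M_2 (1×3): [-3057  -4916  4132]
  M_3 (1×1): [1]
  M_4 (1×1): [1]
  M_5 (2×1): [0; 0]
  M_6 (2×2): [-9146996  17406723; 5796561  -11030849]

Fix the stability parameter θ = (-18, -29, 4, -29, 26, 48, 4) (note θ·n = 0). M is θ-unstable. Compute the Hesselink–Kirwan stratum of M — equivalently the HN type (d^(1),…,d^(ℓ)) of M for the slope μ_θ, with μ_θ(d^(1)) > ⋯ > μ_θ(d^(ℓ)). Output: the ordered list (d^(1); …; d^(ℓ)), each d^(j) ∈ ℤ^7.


Interval decomposition of M: I[1,5], I[2,2]^2, I[6,7]^2.
HN type (ℓ=4): μ^(1)=26; μ^(2)=-25/2; μ^(3)=-47/2; μ^(4)=-29

((0, 0, 0, 0, 1, 2, 2); (0, 0, 1, 1, 0, 0, 0); (1, 1, 0, 0, 0, 0, 0); (0, 2, 0, 0, 0, 0, 0))


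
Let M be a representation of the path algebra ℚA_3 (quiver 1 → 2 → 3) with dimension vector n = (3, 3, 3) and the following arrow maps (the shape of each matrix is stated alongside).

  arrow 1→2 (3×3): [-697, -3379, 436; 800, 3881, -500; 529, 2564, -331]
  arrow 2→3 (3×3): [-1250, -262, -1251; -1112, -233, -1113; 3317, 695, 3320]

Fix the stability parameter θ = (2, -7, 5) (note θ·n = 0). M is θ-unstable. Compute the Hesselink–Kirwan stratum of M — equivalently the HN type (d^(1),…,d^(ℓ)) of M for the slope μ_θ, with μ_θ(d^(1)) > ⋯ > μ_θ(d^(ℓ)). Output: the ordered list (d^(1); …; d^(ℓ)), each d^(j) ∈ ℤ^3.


Barcode: M ≅ I[1,3]^3. HN layers by μ_θ (2 steps, strictly decreasing):
  μ^(1)=5; μ^(2)=-5/2

((0, 0, 3); (3, 3, 0))


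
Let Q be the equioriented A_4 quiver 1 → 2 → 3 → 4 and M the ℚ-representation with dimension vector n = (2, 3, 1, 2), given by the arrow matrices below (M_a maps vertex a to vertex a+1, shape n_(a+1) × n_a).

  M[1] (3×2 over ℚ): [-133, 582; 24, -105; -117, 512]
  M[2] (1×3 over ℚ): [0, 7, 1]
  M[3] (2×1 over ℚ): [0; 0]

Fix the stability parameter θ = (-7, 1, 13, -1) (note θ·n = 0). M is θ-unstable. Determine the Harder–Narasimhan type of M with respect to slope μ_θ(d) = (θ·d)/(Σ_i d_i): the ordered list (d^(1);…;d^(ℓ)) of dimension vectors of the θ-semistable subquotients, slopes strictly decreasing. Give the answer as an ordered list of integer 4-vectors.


Barcode: M ≅ I[1,2], I[1,3], I[2,2], I[4,4]^2. HN layers by μ_θ (4 steps, strictly decreasing):
  μ^(1)=13; μ^(2)=1; μ^(3)=-1; μ^(4)=-7

((0, 0, 1, 0); (0, 3, 0, 0); (0, 0, 0, 2); (2, 0, 0, 0))


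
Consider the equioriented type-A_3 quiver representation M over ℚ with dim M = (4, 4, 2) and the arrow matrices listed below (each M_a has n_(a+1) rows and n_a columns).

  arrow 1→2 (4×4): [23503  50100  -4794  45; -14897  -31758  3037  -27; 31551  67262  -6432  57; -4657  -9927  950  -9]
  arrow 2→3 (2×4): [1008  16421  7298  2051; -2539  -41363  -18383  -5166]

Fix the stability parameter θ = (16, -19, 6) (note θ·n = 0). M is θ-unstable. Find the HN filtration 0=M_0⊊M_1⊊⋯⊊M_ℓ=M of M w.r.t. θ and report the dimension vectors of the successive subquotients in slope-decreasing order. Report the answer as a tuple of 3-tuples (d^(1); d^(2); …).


Barcode: M ≅ I[1,1], I[1,2], I[1,3]^2, I[2,2]. HN layers by μ_θ (4 steps, strictly decreasing):
  μ^(1)=16; μ^(2)=6; μ^(3)=-3/2; μ^(4)=-19

((1, 0, 0); (0, 0, 2); (3, 3, 0); (0, 1, 0))


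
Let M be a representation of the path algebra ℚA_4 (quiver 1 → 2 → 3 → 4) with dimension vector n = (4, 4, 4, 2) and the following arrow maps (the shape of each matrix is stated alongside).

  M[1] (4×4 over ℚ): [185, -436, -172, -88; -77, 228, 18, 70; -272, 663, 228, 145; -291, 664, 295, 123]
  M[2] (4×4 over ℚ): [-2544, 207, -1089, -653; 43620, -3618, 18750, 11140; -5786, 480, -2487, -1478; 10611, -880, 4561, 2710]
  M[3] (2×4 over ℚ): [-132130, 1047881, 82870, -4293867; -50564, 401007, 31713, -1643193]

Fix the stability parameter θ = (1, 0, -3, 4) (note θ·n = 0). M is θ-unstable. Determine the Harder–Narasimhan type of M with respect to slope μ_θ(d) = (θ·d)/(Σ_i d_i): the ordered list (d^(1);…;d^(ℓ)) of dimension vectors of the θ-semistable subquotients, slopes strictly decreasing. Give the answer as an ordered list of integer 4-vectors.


Interval decomposition of M: I[1,1], I[1,3], I[1,4]^2, I[2,3].
HN type (ℓ=4): μ^(1)=4; μ^(2)=1; μ^(3)=-2/3; μ^(4)=-3/2

((0, 0, 0, 2); (1, 0, 0, 0); (3, 3, 3, 0); (0, 1, 1, 0))


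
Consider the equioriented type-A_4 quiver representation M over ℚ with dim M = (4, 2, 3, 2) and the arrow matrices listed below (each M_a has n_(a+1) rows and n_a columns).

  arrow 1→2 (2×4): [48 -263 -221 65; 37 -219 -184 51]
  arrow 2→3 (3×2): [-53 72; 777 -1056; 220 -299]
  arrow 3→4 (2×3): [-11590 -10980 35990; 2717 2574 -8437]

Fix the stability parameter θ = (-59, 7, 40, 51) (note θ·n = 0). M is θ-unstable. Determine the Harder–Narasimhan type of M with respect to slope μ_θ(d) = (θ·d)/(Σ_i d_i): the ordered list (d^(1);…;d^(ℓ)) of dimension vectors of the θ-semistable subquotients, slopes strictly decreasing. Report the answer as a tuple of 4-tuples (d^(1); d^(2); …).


Via rank(M_{q-1}∘⋯∘M_p): M ≅ I[1,1]^2, I[1,3], I[1,4], I[3,3], I[4,4].
μ_θ-semistable layers: μ^(1)=51; μ^(2)=40; μ^(3)=7; μ^(4)=-59

((0, 0, 0, 2); (0, 0, 3, 0); (0, 2, 0, 0); (4, 0, 0, 0))


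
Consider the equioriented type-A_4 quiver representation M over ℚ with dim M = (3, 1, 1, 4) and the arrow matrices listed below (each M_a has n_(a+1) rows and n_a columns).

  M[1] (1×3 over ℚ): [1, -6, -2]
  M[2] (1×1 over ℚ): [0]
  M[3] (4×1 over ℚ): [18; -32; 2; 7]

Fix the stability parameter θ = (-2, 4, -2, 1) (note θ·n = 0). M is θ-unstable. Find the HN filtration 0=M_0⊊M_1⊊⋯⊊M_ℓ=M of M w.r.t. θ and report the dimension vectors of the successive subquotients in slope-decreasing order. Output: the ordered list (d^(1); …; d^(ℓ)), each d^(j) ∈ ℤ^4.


Via rank(M_{q-1}∘⋯∘M_p): M ≅ I[1,1]^2, I[1,2], I[3,4], I[4,4]^3.
μ_θ-semistable layers: μ^(1)=4; μ^(2)=1; μ^(3)=-2

((0, 1, 0, 0); (0, 0, 0, 4); (3, 0, 1, 0))


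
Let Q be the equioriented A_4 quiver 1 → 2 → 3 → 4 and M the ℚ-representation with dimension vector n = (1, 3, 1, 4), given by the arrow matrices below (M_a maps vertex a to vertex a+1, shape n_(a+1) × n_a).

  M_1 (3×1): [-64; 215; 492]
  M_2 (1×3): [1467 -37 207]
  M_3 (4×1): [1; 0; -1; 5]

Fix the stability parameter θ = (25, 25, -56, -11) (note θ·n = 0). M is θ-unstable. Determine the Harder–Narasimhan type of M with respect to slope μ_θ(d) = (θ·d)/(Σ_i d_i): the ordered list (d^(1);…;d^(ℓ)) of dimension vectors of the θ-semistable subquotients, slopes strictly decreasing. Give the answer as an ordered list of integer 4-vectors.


Interval decomposition of M: I[1,4], I[2,2]^2, I[4,4]^3.
HN type (ℓ=3): μ^(1)=25; μ^(2)=-17/4; μ^(3)=-11

((0, 2, 0, 0); (1, 1, 1, 1); (0, 0, 0, 3))


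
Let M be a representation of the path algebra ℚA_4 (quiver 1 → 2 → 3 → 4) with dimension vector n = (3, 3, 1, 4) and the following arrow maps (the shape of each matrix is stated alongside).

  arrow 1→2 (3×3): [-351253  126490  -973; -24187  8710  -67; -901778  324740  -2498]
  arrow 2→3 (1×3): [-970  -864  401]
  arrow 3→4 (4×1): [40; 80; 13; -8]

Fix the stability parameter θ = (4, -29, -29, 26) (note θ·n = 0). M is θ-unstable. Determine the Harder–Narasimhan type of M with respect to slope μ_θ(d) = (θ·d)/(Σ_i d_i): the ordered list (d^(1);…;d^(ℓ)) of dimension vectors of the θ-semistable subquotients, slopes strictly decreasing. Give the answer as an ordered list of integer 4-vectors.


Barcode: M ≅ I[1,1]^2, I[1,2], I[2,2], I[2,4], I[4,4]^3. HN layers by μ_θ (4 steps, strictly decreasing):
  μ^(1)=26; μ^(2)=4; μ^(3)=-25/2; μ^(4)=-29

((0, 0, 0, 4); (2, 0, 0, 0); (1, 1, 0, 0); (0, 2, 1, 0))


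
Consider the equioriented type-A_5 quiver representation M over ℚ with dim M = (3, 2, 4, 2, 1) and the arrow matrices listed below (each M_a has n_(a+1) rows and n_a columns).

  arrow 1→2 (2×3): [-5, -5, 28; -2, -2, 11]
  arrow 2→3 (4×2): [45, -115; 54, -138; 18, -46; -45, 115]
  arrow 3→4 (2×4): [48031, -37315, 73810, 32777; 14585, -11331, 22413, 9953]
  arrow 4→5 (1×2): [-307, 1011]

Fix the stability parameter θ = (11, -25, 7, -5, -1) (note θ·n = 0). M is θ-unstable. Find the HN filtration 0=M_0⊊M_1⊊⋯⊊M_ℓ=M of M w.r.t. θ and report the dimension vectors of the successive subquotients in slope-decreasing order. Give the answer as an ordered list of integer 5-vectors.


Barcode: M ≅ I[1,1], I[1,2], I[1,3], I[3,3], I[3,4], I[3,5]. HN layers by μ_θ (5 steps, strictly decreasing):
  μ^(1)=11; μ^(2)=7; μ^(3)=1; μ^(4)=1/3; μ^(5)=-7

((1, 0, 0, 0, 0); (0, 0, 2, 0, 0); (0, 0, 1, 1, 0); (0, 0, 1, 1, 1); (2, 2, 0, 0, 0))


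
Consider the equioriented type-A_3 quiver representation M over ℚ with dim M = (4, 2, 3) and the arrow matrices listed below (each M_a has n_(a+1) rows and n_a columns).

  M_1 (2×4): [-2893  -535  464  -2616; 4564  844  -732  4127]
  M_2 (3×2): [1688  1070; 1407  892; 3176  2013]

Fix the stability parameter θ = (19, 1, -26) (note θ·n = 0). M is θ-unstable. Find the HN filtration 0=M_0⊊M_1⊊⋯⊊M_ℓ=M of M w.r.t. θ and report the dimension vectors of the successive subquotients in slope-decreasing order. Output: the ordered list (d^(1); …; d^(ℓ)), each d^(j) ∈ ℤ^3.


Interval decomposition of M: I[1,1]^2, I[1,3]^2, I[3,3].
HN type (ℓ=3): μ^(1)=19; μ^(2)=-2; μ^(3)=-26

((2, 0, 0); (2, 2, 2); (0, 0, 1))


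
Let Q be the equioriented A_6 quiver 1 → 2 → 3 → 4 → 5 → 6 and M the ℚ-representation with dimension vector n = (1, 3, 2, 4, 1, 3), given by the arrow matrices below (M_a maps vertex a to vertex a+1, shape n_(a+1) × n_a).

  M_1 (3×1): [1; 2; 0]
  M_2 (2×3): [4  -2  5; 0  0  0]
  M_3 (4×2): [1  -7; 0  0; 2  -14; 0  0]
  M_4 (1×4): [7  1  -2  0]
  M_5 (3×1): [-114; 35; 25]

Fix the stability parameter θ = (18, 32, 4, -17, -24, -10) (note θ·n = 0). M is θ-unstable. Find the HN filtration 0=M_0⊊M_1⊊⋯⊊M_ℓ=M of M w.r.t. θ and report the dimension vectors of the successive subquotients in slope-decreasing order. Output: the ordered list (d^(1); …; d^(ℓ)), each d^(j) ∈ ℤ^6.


Barcode: M ≅ I[1,2], I[2,2], I[2,6], I[3,3], I[4,4]^3, I[6,6]^2. HN layers by μ_θ (6 steps, strictly decreasing):
  μ^(1)=32; μ^(2)=18; μ^(3)=4; μ^(4)=-3; μ^(5)=-10; μ^(6)=-17

((0, 2, 0, 0, 0, 0); (1, 0, 0, 0, 0, 0); (0, 0, 1, 0, 0, 0); (0, 1, 1, 1, 1, 1); (0, 0, 0, 0, 0, 2); (0, 0, 0, 3, 0, 0))


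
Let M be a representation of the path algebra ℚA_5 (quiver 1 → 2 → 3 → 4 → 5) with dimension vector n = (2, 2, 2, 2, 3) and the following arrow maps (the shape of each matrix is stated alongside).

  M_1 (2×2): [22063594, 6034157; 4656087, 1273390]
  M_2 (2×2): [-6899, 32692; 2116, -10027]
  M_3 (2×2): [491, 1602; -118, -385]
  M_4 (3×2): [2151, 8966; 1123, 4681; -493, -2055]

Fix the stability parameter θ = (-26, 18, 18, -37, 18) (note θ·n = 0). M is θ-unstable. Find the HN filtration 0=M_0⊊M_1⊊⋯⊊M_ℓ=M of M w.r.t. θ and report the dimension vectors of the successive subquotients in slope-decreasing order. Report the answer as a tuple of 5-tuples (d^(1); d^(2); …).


Via rank(M_{q-1}∘⋯∘M_p): M ≅ I[1,5]^2, I[5,5].
μ_θ-semistable layers: μ^(1)=18; μ^(2)=-1/3; μ^(3)=-26

((0, 0, 0, 0, 3); (0, 2, 2, 2, 0); (2, 0, 0, 0, 0))


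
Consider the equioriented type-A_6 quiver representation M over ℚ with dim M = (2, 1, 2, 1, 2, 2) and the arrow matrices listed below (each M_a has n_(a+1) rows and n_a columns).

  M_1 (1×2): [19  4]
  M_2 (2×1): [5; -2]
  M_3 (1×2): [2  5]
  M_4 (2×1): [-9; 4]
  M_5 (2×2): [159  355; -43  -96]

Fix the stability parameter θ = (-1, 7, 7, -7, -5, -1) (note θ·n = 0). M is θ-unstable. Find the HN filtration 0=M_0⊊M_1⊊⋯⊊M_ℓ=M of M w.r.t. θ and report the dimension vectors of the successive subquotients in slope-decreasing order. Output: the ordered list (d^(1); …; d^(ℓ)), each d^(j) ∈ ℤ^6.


Via rank(M_{q-1}∘⋯∘M_p): M ≅ I[1,1], I[1,3], I[3,6], I[5,6].
μ_θ-semistable layers: μ^(1)=7; μ^(2)=-1; μ^(3)=-5/3; μ^(4)=-5

((0, 1, 1, 0, 0, 0); (2, 0, 0, 0, 0, 2); (0, 0, 1, 1, 1, 0); (0, 0, 0, 0, 1, 0))


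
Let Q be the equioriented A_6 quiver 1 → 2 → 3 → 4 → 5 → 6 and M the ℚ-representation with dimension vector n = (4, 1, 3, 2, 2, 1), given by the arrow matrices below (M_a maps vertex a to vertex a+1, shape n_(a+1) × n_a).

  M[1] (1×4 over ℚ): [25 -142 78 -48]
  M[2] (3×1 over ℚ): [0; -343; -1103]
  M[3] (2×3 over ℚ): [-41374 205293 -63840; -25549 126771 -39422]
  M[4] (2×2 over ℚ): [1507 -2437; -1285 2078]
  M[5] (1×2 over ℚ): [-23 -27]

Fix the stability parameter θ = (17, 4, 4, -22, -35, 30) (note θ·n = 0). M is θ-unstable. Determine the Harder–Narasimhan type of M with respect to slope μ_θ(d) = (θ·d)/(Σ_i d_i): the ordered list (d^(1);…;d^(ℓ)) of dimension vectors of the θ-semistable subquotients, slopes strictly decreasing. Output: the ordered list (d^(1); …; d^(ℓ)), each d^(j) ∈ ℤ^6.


Barcode: M ≅ I[1,1]^3, I[1,6], I[3,3], I[3,5]. HN layers by μ_θ (5 steps, strictly decreasing):
  μ^(1)=30; μ^(2)=17; μ^(3)=4; μ^(4)=-32/5; μ^(5)=-53/3

((0, 0, 0, 0, 0, 1); (3, 0, 0, 0, 0, 0); (0, 0, 1, 0, 0, 0); (1, 1, 1, 1, 1, 0); (0, 0, 1, 1, 1, 0))


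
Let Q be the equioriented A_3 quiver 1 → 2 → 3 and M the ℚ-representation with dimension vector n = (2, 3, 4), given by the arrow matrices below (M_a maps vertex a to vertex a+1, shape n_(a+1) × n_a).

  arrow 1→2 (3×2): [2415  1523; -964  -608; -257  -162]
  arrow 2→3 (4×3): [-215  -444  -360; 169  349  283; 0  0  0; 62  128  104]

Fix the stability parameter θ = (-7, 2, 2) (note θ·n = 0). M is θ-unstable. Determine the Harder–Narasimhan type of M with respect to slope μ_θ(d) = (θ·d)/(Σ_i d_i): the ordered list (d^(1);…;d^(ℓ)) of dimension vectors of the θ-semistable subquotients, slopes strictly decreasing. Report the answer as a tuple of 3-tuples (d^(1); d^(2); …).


Barcode: M ≅ I[1,3]^2, I[2,2], I[3,3]^2. HN layers by μ_θ (2 steps, strictly decreasing):
  μ^(1)=2; μ^(2)=-7

((0, 3, 4); (2, 0, 0))


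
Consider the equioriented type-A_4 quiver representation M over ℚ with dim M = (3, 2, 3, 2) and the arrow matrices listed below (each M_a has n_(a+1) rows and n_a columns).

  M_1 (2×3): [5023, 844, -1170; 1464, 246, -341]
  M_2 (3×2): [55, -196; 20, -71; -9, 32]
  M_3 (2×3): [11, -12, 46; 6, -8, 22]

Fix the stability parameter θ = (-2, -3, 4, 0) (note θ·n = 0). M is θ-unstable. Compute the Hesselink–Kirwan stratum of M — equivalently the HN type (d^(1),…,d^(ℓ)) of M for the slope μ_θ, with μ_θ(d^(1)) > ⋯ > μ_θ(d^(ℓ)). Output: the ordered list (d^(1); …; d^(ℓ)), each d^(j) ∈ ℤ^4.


Via rank(M_{q-1}∘⋯∘M_p): M ≅ I[1,1], I[1,3], I[1,4], I[3,4].
μ_θ-semistable layers: μ^(1)=4; μ^(2)=2; μ^(3)=-2; μ^(4)=-5/2

((0, 0, 1, 0); (0, 0, 2, 2); (1, 0, 0, 0); (2, 2, 0, 0))


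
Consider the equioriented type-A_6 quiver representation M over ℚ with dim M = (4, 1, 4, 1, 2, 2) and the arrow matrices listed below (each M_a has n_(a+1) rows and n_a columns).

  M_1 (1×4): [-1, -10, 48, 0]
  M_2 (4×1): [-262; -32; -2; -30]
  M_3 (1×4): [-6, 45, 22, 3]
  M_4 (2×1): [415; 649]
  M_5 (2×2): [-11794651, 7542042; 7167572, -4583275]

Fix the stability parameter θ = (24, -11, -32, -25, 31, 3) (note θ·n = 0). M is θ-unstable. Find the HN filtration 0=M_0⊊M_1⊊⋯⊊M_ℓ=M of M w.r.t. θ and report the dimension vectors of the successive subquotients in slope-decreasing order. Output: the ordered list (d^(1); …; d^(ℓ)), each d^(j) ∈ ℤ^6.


Interval decomposition of M: I[1,1]^3, I[1,6], I[3,3]^3, I[5,6].
HN type (ℓ=4): μ^(1)=24; μ^(2)=17; μ^(3)=-11; μ^(4)=-32

((3, 0, 0, 0, 0, 0); (0, 0, 0, 0, 2, 2); (1, 1, 1, 1, 0, 0); (0, 0, 3, 0, 0, 0))


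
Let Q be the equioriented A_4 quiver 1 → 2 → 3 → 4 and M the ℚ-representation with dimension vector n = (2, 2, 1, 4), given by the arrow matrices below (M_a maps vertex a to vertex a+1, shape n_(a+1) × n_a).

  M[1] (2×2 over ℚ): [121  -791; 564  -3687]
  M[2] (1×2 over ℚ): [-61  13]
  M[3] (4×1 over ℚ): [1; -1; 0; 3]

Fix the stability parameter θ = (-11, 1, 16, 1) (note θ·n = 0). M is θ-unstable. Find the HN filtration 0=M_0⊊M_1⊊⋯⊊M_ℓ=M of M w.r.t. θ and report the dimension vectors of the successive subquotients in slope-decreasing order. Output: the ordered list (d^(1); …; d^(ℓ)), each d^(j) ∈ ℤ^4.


Interval decomposition of M: I[1,2], I[1,4], I[4,4]^3.
HN type (ℓ=3): μ^(1)=17/2; μ^(2)=1; μ^(3)=-11

((0, 0, 1, 1); (0, 2, 0, 3); (2, 0, 0, 0))


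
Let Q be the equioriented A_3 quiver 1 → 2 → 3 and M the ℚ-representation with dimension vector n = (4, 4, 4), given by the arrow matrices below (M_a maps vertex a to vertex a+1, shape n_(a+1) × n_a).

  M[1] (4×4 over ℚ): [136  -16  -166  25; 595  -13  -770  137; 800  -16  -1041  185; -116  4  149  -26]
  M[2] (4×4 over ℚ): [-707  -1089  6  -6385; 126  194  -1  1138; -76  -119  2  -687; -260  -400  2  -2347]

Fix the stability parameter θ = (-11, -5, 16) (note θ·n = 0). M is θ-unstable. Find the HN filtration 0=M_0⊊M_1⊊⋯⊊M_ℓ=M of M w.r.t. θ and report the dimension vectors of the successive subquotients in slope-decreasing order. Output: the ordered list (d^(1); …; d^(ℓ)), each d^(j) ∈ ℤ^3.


Barcode: M ≅ I[1,3]^4. HN layers by μ_θ (3 steps, strictly decreasing):
  μ^(1)=16; μ^(2)=-5; μ^(3)=-11

((0, 0, 4); (0, 4, 0); (4, 0, 0))


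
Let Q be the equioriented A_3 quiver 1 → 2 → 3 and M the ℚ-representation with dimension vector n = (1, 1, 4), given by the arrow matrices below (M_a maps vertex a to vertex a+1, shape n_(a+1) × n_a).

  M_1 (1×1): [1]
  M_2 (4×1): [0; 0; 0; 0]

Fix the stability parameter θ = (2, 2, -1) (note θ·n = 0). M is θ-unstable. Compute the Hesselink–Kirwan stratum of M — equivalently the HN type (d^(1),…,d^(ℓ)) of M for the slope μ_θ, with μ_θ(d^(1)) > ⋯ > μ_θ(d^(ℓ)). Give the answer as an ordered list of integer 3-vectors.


Barcode: M ≅ I[1,2], I[3,3]^4. HN layers by μ_θ (2 steps, strictly decreasing):
  μ^(1)=2; μ^(2)=-1

((1, 1, 0); (0, 0, 4))


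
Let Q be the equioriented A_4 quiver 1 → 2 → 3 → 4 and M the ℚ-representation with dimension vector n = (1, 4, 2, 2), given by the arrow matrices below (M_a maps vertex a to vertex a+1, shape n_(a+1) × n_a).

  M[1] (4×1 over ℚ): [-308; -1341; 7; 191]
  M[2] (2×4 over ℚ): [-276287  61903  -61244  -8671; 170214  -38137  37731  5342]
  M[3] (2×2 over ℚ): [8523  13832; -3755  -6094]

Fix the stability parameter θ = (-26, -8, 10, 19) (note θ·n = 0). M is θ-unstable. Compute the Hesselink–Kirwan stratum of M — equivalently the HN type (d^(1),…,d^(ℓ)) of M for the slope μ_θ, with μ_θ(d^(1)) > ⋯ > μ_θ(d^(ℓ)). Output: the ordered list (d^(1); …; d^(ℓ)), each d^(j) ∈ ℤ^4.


Via rank(M_{q-1}∘⋯∘M_p): M ≅ I[1,4], I[2,2]^2, I[2,4].
μ_θ-semistable layers: μ^(1)=19; μ^(2)=10; μ^(3)=-8; μ^(4)=-26

((0, 0, 0, 2); (0, 0, 2, 0); (0, 4, 0, 0); (1, 0, 0, 0))


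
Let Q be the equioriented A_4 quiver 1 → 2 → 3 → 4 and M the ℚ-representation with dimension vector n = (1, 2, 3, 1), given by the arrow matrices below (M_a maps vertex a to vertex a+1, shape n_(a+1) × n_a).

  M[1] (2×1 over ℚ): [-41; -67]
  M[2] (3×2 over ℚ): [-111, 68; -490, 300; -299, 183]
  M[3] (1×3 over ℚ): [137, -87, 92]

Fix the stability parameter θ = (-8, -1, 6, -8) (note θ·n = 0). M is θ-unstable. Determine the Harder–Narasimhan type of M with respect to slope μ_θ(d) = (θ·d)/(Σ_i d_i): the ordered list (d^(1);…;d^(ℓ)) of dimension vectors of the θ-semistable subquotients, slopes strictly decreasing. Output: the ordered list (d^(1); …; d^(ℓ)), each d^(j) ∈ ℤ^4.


Interval decomposition of M: I[1,4], I[2,3], I[3,3].
HN type (ℓ=3): μ^(1)=6; μ^(2)=-1; μ^(3)=-8

((0, 0, 2, 0); (0, 2, 1, 1); (1, 0, 0, 0))
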